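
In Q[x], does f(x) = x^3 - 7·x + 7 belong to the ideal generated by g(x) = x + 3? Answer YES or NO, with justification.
In Q[x] the ideal (g) consists of all multiples of g, so f ∈ (g) iff g | f, i.e. iff the remainder of f on division by g is 0. Divide f by g (g is monic, so eliminate the leading term of the running remainder at each step):
  leading term x^3: subtract (x^2)·g(x) = x^3 + 3·x^2, leaving -3·x^2 - 7·x + 7
  leading term -3·x^2: subtract (-3·x)·g(x) = -3·x^2 - 9·x, leaving 2·x + 7
  leading term 2·x: subtract (2)·g(x) = 2·x + 6, leaving 1
The remainder r(x) = 1 ≠ 0 (and deg r < deg g), so g ∤ f, i.e. f ∉ (g).

Final answer: NO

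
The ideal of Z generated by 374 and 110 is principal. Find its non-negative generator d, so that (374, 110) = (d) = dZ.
(374, 110) = (22); d = 22

In the PID Z, (a, b) is generated by gcd(a, b). Compute gcd(374, 110) with the extended Euclidean algorithm, tracking rows (r, s, t) with s·374 + t·110 = r:
  row A: (374, 1, 0)   [1·374 + 0·110 = 374]
  row B: (110, 0, 1)   [0·374 + 1·110 = 110]
  374 = 3·110 + 44   → row C = row A − 3·row B = (44, 1, −3)   [check: 1·374 − 3·110 = 44]
  110 = 2·44 + 22   → row D = row B − 2·row C = (22, −2, 7)   [check: −2·374 + 7·110 = 22]
  44 = 2·22 + 0   → remainder 0, stop. gcd = 22 (last nonzero row D).
So gcd(374, 110) = 22, with Bézout identity −2·374 + 7·110 = 22. Containment (⊇): the Bézout identity exhibits 22 as an element of (374, 110), giving (22) ⊆ (374, 110). Containment (⊆): since 22 | 374 and 22 | 110 (374 = 22·17, 110 = 22·5), every Z-linear combination of 374 and 110 is divisible by 22, so (374, 110) ⊆ (22). Therefore (374, 110) = (22), d = 22.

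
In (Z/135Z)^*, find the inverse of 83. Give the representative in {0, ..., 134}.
83^(−1) ≡ 122 (mod 135)

Apply the extended Euclidean algorithm to (135, 83), tracking rows (r, s, t) with s·135 + t·83 = r. Each division r_prev = q·r_cur + r_new produces the new row as (previous row) − q·(current row):
  row A: (135, 1, 0)   [1·135 + 0·83 = 135]
  row B: (83, 0, 1)   [0·135 + 1·83 = 83]
  135 = 1·83 + 52   → row C = row A − 1·row B = (52, 1, −1)   [check: 1·135 − 1·83 = 52]
  83 = 1·52 + 31   → row D = row B − 1·row C = (31, −1, 2)   [check: −1·135 + 2·83 = 31]
  52 = 1·31 + 21   → row E = row C − 1·row D = (21, 2, −3)   [check: 2·135 − 3·83 = 21]
  31 = 1·21 + 10   → row F = row D − 1·row E = (10, −3, 5)   [check: −3·135 + 5·83 = 10]
  21 = 2·10 + 1   → row G = row E − 2·row F = (1, 8, −13)   [check: 8·135 − 13·83 = 1]
  10 = 10·1 + 0   → remainder 0, stop. gcd = 1 (last nonzero row G).
The gcd is 1, so 83 is invertible mod 135. The last nonzero row gives 8·135 − 13·83 = 1, so t = −13. So 83^(−1) ≡ −13 ≡ 122 (mod 135). Verify: 83 · 122 = 10126 ≡ 1 (mod 135). ✓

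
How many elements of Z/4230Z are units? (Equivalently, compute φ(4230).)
Z/4230Z has φ(4230) = 1104 units

An element a ∈ Z/4230Z is a unit iff gcd(a, 4230) = 1, so the number of units is φ(4230). φ is multiplicative, with φ(p^e) = p^e − p^(e−1). Factorise 4230 = 2 · 3^2 · 5 · 47. Then
  φ(4230) = (2 − 1) · (3^2 − 3^1) · (5 − 1) · (47 − 1) = 1 · 6 · 4 · 46 = 1104.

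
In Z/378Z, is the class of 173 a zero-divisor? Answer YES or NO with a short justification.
NO

gcd(173, 378) = 1, so 173 is a unit in Z/378Z (it has a multiplicative inverse). A unit cannot be a zero-divisor: if 173·b ≡ 0 then multiplying both sides by 173^(−1) gives b ≡ 0. So 173 is not a zero-divisor.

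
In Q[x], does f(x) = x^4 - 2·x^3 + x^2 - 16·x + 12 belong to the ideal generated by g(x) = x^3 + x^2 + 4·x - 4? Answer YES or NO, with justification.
YES

In Q[x] the ideal (g) consists of all multiples of g, so f ∈ (g) iff g | f, i.e. iff the remainder of f on division by g is 0. Divide f by g (g is monic, so eliminate the leading term of the running remainder at each step):
  leading term x^4: subtract (x)·g(x) = x^4 + x^3 + 4·x^2 - 4·x, leaving -3·x^3 - 3·x^2 - 12·x + 12
  leading term -3·x^3: subtract (-3)·g(x) = -3·x^3 - 3·x^2 - 12·x + 12, leaving 0
The remainder is 0, so f(x) = g(x) · h(x) with h(x) = x - 3. Hence g | f, i.e. f ∈ (g).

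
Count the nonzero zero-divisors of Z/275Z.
In Z/275Z each nonzero element is either a unit (gcd with 275 is 1) or a zero-divisor (gcd > 1). The number of units is φ(275): factorise 275 = 5^2 · 11, so φ(275) = (5^2 − 5^1) · (11 − 1) = 20 · 10 = 200. The nonzero elements number 275 − 1 = 274. Hence the nonzero zero-divisors number 274 − 200 = 74.

Final answer: Z/275Z has 74 nonzero zero-divisors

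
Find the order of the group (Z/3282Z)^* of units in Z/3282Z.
|(Z/3282Z)^*| = 1092

(Z/3282Z)^* consists of the classes a with gcd(a, 3282) = 1, so its order is φ(3282). φ is multiplicative, with φ(p^e) = p^e − p^(e−1). Factorise 3282 = 2 · 3 · 547. Then
  φ(3282) = (2 − 1) · (3 − 1) · (547 − 1) = 1 · 2 · 546 = 1092.
Thus |(Z/3282Z)^*| = 1092.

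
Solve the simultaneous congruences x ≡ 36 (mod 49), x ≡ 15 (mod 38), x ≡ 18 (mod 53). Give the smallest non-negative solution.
x ≡ 43107 (mod 98686); the representative in [0, 98686) is 43107

The moduli 49, 38, 53 are pairwise coprime, so by the CRT there is a unique solution mod 49·38·53 = 98686.
Solve by successive substitution. Start with x ≡ 36 (mod 49).
  Combine with x ≡ 15 (mod 38): write x = 36 + 49·t and require 36 + 49·t ≡ 15 (mod 38), i.e. 49·t ≡ 15 − 36 ≡ 17 (mod 38). Since 49^(−1) ≡ 7 (mod 38) (49 ≡ 11 (mod 38)), t ≡ 7·17 ≡ 5 (mod 38). So x ≡ 36 + 49·5 = 281 (mod 1862).
  Combine with x ≡ 18 (mod 53): write x = 281 + 1862·t and require 281 + 1862·t ≡ 18 (mod 53), i.e. 1862·t ≡ 18 − 281 ≡ 2 (mod 53). Since 1862^(−1) ≡ 38 (mod 53) (1862 ≡ 7 (mod 53)), t ≡ 38·2 ≡ 23 (mod 53). So x ≡ 281 + 1862·23 = 43107 (mod 98686).
Unique solution in [0, 98686): x = 43107.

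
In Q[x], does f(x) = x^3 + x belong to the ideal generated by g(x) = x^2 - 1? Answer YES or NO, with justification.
NO

In Q[x] the ideal (g) consists of all multiples of g, so f ∈ (g) iff g | f, i.e. iff the remainder of f on division by g is 0. Divide f by g (g is monic, so eliminate the leading term of the running remainder at each step):
  leading term x^3: subtract (x)·g(x) = x^3 - x, leaving 2·x
The remainder r(x) = 2·x ≠ 0 (and deg r < deg g), so g ∤ f, i.e. f ∉ (g).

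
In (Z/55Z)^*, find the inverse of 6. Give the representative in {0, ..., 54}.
6^(−1) ≡ 46 (mod 55)

Apply the extended Euclidean algorithm to (55, 6), tracking rows (r, s, t) with s·55 + t·6 = r. Each division r_prev = q·r_cur + r_new produces the new row as (previous row) − q·(current row):
  row A: (55, 1, 0)   [1·55 + 0·6 = 55]
  row B: (6, 0, 1)   [0·55 + 1·6 = 6]
  55 = 9·6 + 1   → row C = row A − 9·row B = (1, 1, −9)   [check: 1·55 − 9·6 = 1]
  6 = 6·1 + 0   → remainder 0, stop. gcd = 1 (last nonzero row C).
The gcd is 1, so 6 is invertible mod 55. The last nonzero row gives 1·55 − 9·6 = 1, so t = −9. So 6^(−1) ≡ −9 ≡ 46 (mod 55). Verify: 6 · 46 = 276 ≡ 1 (mod 55). ✓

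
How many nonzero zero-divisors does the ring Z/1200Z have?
In Z/1200Z each nonzero element is either a unit (gcd with 1200 is 1) or a zero-divisor (gcd > 1). The number of units is φ(1200): factorise 1200 = 2^4 · 3 · 5^2, so φ(1200) = (2^4 − 2^3) · (3 − 1) · (5^2 − 5^1) = 8 · 2 · 20 = 320. The nonzero elements number 1200 − 1 = 1199. Hence the nonzero zero-divisors number 1199 − 320 = 879.

Final answer: Z/1200Z has 879 nonzero zero-divisors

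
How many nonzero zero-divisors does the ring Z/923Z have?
Z/923Z has 82 nonzero zero-divisors

In Z/923Z each nonzero element is either a unit (gcd with 923 is 1) or a zero-divisor (gcd > 1). The number of units is φ(923): factorise 923 = 13 · 71, so φ(923) = (13 − 1) · (71 − 1) = 12 · 70 = 840. The nonzero elements number 923 − 1 = 922. Hence the nonzero zero-divisors number 922 − 840 = 82.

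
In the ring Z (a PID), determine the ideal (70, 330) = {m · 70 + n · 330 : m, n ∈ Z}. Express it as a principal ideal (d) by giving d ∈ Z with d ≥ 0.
(70, 330) = (10); d = 10

In the PID Z, (a, b) is generated by gcd(a, b). Compute gcd(330, 70) with the extended Euclidean algorithm, tracking rows (r, s, t) with s·330 + t·70 = r:
  row A: (330, 1, 0)   [1·330 + 0·70 = 330]
  row B: (70, 0, 1)   [0·330 + 1·70 = 70]
  330 = 4·70 + 50   → row C = row A − 4·row B = (50, 1, −4)   [check: 1·330 − 4·70 = 50]
  70 = 1·50 + 20   → row D = row B − 1·row C = (20, −1, 5)   [check: −1·330 + 5·70 = 20]
  50 = 2·20 + 10   → row E = row C − 2·row D = (10, 3, −14)   [check: 3·330 − 14·70 = 10]
  20 = 2·10 + 0   → remainder 0, stop. gcd = 10 (last nonzero row E).
So gcd(70, 330) = 10, with Bézout identity 3·330 − 14·70 = 10. Containment (⊇): the Bézout identity exhibits 10 as an element of (70, 330), giving (10) ⊆ (70, 330). Containment (⊆): since 10 | 70 and 10 | 330 (70 = 10·7, 330 = 10·33), every Z-linear combination of 70 and 330 is divisible by 10, so (70, 330) ⊆ (10). Therefore (70, 330) = (10), d = 10.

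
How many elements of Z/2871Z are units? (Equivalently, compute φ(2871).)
Z/2871Z has φ(2871) = 1680 units

An element a ∈ Z/2871Z is a unit iff gcd(a, 2871) = 1, so the number of units is φ(2871). φ is multiplicative, with φ(p^e) = p^e − p^(e−1). Factorise 2871 = 3^2 · 11 · 29. Then
  φ(2871) = (3^2 − 3^1) · (11 − 1) · (29 − 1) = 6 · 10 · 28 = 1680.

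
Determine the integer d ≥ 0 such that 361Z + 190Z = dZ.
In the PID Z, (a, b) is generated by gcd(a, b). Compute gcd(361, 190) with the extended Euclidean algorithm, tracking rows (r, s, t) with s·361 + t·190 = r:
  row A: (361, 1, 0)   [1·361 + 0·190 = 361]
  row B: (190, 0, 1)   [0·361 + 1·190 = 190]
  361 = 1·190 + 171   → row C = row A − 1·row B = (171, 1, −1)   [check: 1·361 − 1·190 = 171]
  190 = 1·171 + 19   → row D = row B − 1·row C = (19, −1, 2)   [check: −1·361 + 2·190 = 19]
  171 = 9·19 + 0   → remainder 0, stop. gcd = 19 (last nonzero row D).
So gcd(361, 190) = 19, with Bézout identity −1·361 + 2·190 = 19. Containment (⊇): the Bézout identity exhibits 19 as an element of (361, 190), giving (19) ⊆ (361, 190). Containment (⊆): since 19 | 361 and 19 | 190 (361 = 19·19, 190 = 19·10), every Z-linear combination of 361 and 190 is divisible by 19, so (361, 190) ⊆ (19). Therefore (361, 190) = (19), d = 19.

Final answer: (361, 190) = (19); d = 19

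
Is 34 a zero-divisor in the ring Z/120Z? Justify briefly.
gcd(34, 120) = 2 > 1, so 34 is not a unit in Z/120Z. In Z/nZ every nonzero non-unit is a zero-divisor: explicitly, take b = 120/gcd = 60 ≠ 0 (mod 120); then 34·60 = 2040 = 17·120, i.e. 34·60 ≡ 0 (mod 120). So 34 is a zero-divisor.

Final answer: YES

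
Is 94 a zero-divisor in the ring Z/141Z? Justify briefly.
YES

gcd(94, 141) = 47 > 1, so 94 is not a unit in Z/141Z. In Z/nZ every nonzero non-unit is a zero-divisor: explicitly, take b = 141/gcd = 3 ≠ 0 (mod 141); then 94·3 = 282 = 2·141, i.e. 94·3 ≡ 0 (mod 141). So 94 is a zero-divisor.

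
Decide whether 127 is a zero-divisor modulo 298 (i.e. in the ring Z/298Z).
gcd(127, 298) = 1, so 127 is a unit in Z/298Z (it has a multiplicative inverse). A unit cannot be a zero-divisor: if 127·b ≡ 0 then multiplying both sides by 127^(−1) gives b ≡ 0. So 127 is not a zero-divisor.

Final answer: NO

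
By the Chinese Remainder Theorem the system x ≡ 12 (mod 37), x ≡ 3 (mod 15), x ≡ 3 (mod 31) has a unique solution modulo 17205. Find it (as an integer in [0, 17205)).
The moduli 37, 15, 31 are pairwise coprime, so by the CRT there is a unique solution mod 37·15·31 = 17205.
Solve by successive substitution. Start with x ≡ 12 (mod 37).
  Combine with x ≡ 3 (mod 15): write x = 12 + 37·t and require 12 + 37·t ≡ 3 (mod 15), i.e. 37·t ≡ 3 − 12 ≡ 6 (mod 15). Since 37^(−1) ≡ 13 (mod 15) (37 ≡ 7 (mod 15)), t ≡ 13·6 ≡ 3 (mod 15). So x ≡ 12 + 37·3 = 123 (mod 555).
  Combine with x ≡ 3 (mod 31): write x = 123 + 555·t and require 123 + 555·t ≡ 3 (mod 31), i.e. 555·t ≡ 3 − 123 ≡ 4 (mod 31). Since 555^(−1) ≡ 10 (mod 31) (555 ≡ 28 (mod 31)), t ≡ 10·4 ≡ 9 (mod 31). So x ≡ 123 + 555·9 = 5118 (mod 17205).
Unique solution in [0, 17205): x = 5118.

Final answer: x ≡ 5118 (mod 17205); the representative in [0, 17205) is 5118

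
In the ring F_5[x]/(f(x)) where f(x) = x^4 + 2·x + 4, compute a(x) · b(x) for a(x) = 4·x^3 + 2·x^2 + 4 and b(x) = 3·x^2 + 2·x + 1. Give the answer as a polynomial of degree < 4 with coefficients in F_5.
Multiply as integer polynomials: a · b = 12·x^5 + 14·x^4 + 8·x^3 + 14·x^2 + 8·x + 4. Reducing coefficients mod 5: a · b ≡ 2·x^5 + 4·x^4 + 3·x^3 + 4·x^2 + 3·x + 4. Now divide by f(x) = x^4 + 2·x + 4 in F_5[x], eliminating the leading term at each step:
  leading term 2·x^5: subtract (2·x)·f(x) = 2·x^5 + 4·x^2 + 3·x, leaving 4·x^4 + 3·x^3 + 4 (coefficients mod 5)
  leading term 4·x^4: subtract (4)·f(x) = 4·x^4 + 3·x + 1, leaving 3·x^3 + 2·x + 3 (coefficients mod 5)
The degree is now < 4, so this is the remainder. Hence a · b ≡ 3·x^3 + 2·x + 3 in F_5[x]/(f).

Final answer: a · b ≡ 3·x^3 + 2·x + 3 (mod f(x))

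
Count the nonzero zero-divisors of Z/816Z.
In Z/816Z each nonzero element is either a unit (gcd with 816 is 1) or a zero-divisor (gcd > 1). The number of units is φ(816): factorise 816 = 2^4 · 3 · 17, so φ(816) = (2^4 − 2^3) · (3 − 1) · (17 − 1) = 8 · 2 · 16 = 256. The nonzero elements number 816 − 1 = 815. Hence the nonzero zero-divisors number 815 − 256 = 559.

Final answer: Z/816Z has 559 nonzero zero-divisors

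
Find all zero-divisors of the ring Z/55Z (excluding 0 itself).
nonzero zero-divisors of Z/55Z = {5, 10, 11, 15, 20, 22, 25, 30, 33, 35, 40, 44, 45, 50}

An element a ∈ Z/55Z (with a ≠ 0) is a zero-divisor iff gcd(a, 55) > 1 (because a is a unit precisely when gcd(a, n) = 1, and in Z/nZ every nonzero, non-unit element is a zero-divisor). Scan a = 1, ..., 54 and keep those with gcd(a, 55) > 1:
  gcd(5, 55) = 5, gcd(10, 55) = 5, gcd(11, 55) = 11, gcd(15, 55) = 5, gcd(20, 55) = 5, gcd(22, 55) = 11, gcd(25, 55) = 5, gcd(30, 55) = 5, gcd(33, 55) = 11, gcd(35, 55) = 5, gcd(40, 55) = 5, gcd(44, 55) = 11, gcd(45, 55) = 5, gcd(50, 55) = 5.
All other a ∈ {1, ..., 54} have gcd(a, 55) = 1 and are units. So the nonzero zero-divisors are exactly the 14 values of a appearing in this scan.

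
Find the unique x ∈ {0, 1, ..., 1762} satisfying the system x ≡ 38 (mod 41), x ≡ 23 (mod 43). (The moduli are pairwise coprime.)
The moduli 41, 43 are pairwise coprime, so by the CRT there is a unique solution mod 41·43 = 1763.
Solve by successive substitution. Start with x ≡ 38 (mod 41).
  Combine with x ≡ 23 (mod 43): write x = 38 + 41·t and require 38 + 41·t ≡ 23 (mod 43), i.e. 41·t ≡ 23 − 38 ≡ 28 (mod 43). Since 41^(−1) ≡ 21 (mod 43), t ≡ 21·28 ≡ 29 (mod 43). So x ≡ 38 + 41·29 = 1227 (mod 1763).
Unique solution in [0, 1763): x = 1227.

Final answer: x ≡ 1227 (mod 1763); the representative in [0, 1763) is 1227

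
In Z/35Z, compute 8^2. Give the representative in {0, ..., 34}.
29

Use repeated squaring. Binary(2) = 10. Walk through the bits of the exponent 2 left-to-right: at each bit after the leading one, square the running value, then multiply by 8 if the bit is 1 (always reducing mod 35):
  bit 1 = 1 (leading): start with 8.
  bit 2 = 0: square 8^2 = 64 ≡ 29 (mod 35).
Final value: 8^2 ≡ 29 (mod 35).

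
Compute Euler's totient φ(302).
φ(302) = 150

φ is multiplicative, with φ(p^e) = p^e − p^(e−1). Factorise 302 = 2 · 151. Then
  φ(302) = (2 − 1) · (151 − 1) = 1 · 150 = 150.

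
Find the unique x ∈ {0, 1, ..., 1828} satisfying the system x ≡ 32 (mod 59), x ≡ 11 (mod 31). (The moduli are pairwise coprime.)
x ≡ 445 (mod 1829); the representative in [0, 1829) is 445

The moduli 59, 31 are pairwise coprime, so by the CRT there is a unique solution mod 59·31 = 1829.
Solve by successive substitution. Start with x ≡ 32 (mod 59).
  Combine with x ≡ 11 (mod 31): write x = 32 + 59·t and require 32 + 59·t ≡ 11 (mod 31), i.e. 59·t ≡ 11 − 32 ≡ 10 (mod 31). Since 59^(−1) ≡ 10 (mod 31) (59 ≡ 28 (mod 31)), t ≡ 10·10 ≡ 7 (mod 31). So x ≡ 32 + 59·7 = 445 (mod 1829).
Unique solution in [0, 1829): x = 445.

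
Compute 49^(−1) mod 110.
Apply the extended Euclidean algorithm to (110, 49), tracking rows (r, s, t) with s·110 + t·49 = r. Each division r_prev = q·r_cur + r_new produces the new row as (previous row) − q·(current row):
  row A: (110, 1, 0)   [1·110 + 0·49 = 110]
  row B: (49, 0, 1)   [0·110 + 1·49 = 49]
  110 = 2·49 + 12   → row C = row A − 2·row B = (12, 1, −2)   [check: 1·110 − 2·49 = 12]
  49 = 4·12 + 1   → row D = row B − 4·row C = (1, −4, 9)   [check: −4·110 + 9·49 = 1]
  12 = 12·1 + 0   → remainder 0, stop. gcd = 1 (last nonzero row D).
The gcd is 1, so 49 is invertible mod 110. The last nonzero row gives −4·110 + 9·49 = 1, so t = 9. So 49^(−1) ≡ 9 (mod 110). Verify: 49 · 9 = 441 ≡ 1 (mod 110). ✓

Final answer: 49^(−1) ≡ 9 (mod 110)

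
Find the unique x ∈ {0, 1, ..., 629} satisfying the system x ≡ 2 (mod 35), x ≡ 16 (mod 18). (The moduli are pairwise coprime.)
The moduli 35, 18 are pairwise coprime, so by the CRT there is a unique solution mod 35·18 = 630.
Solve by successive substitution. Start with x ≡ 2 (mod 35).
  Combine with x ≡ 16 (mod 18): write x = 2 + 35·t and require 2 + 35·t ≡ 16 (mod 18), i.e. 35·t ≡ 16 − 2 ≡ 14 (mod 18). Since 35^(−1) ≡ 17 (mod 18) (35 ≡ 17 (mod 18)), t ≡ 17·14 ≡ 4 (mod 18). So x ≡ 2 + 35·4 = 142 (mod 630).
Unique solution in [0, 630): x = 142.

Final answer: x ≡ 142 (mod 630); the representative in [0, 630) is 142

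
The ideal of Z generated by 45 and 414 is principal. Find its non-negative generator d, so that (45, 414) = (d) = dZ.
(45, 414) = (9); d = 9

In the PID Z, (a, b) is generated by gcd(a, b). Compute gcd(414, 45) with the extended Euclidean algorithm, tracking rows (r, s, t) with s·414 + t·45 = r:
  row A: (414, 1, 0)   [1·414 + 0·45 = 414]
  row B: (45, 0, 1)   [0·414 + 1·45 = 45]
  414 = 9·45 + 9   → row C = row A − 9·row B = (9, 1, −9)   [check: 1·414 − 9·45 = 9]
  45 = 5·9 + 0   → remainder 0, stop. gcd = 9 (last nonzero row C).
So gcd(45, 414) = 9, with Bézout identity 1·414 − 9·45 = 9. Containment (⊇): the Bézout identity exhibits 9 as an element of (45, 414), giving (9) ⊆ (45, 414). Containment (⊆): since 9 | 45 and 9 | 414 (45 = 9·5, 414 = 9·46), every Z-linear combination of 45 and 414 is divisible by 9, so (45, 414) ⊆ (9). Therefore (45, 414) = (9), d = 9.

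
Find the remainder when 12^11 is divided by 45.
18

Use repeated squaring. Binary(11) = 1011. Walk through the bits of the exponent 11 left-to-right: at each bit after the leading one, square the running value, then multiply by 12 if the bit is 1 (always reducing mod 45):
  bit 1 = 1 (leading): start with 12.
  bit 2 = 0: square 12^2 = 144 ≡ 9 (mod 45).
  bit 3 = 1: square 9^2 = 81 ≡ 36; bit is 1, so multiply 36·12 = 432 ≡ 27 (mod 45).
  bit 4 = 1: square 27^2 = 729 ≡ 9; bit is 1, so multiply 9·12 = 108 ≡ 18 (mod 45).
Final value: 12^11 ≡ 18 (mod 45).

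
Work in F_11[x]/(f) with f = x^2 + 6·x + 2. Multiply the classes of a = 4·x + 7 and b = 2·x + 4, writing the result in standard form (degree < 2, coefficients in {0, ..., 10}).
a · b ≡ 4·x + 1 (mod f(x))

Multiply as integer polynomials: a · b = 8·x^2 + 30·x + 28. Reducing coefficients mod 11: a · b ≡ 8·x^2 + 8·x + 6. Now divide by f(x) = x^2 + 6·x + 2 in F_11[x], eliminating the leading term at each step:
  leading term 8·x^2: subtract (8)·f(x) = 8·x^2 + 4·x + 5, leaving 4·x + 1 (coefficients mod 11)
The degree is now < 2, so this is the remainder. Hence a · b ≡ 4·x + 1 in F_11[x]/(f).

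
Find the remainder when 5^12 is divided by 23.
Use repeated squaring. Binary(12) = 1100. Walk through the bits of the exponent 12 left-to-right: at each bit after the leading one, square the running value, then multiply by 5 if the bit is 1 (always reducing mod 23):
  bit 1 = 1 (leading): start with 5.
  bit 2 = 1: square 5^2 = 25 ≡ 2; bit is 1, so multiply 2·5 = 10 (mod 23).
  bit 3 = 0: square 10^2 = 100 ≡ 8 (mod 23).
  bit 4 = 0: square 8^2 = 64 ≡ 18 (mod 23).
Final value: 5^12 ≡ 18 (mod 23).

Final answer: 18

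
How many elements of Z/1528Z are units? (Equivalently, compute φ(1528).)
An element a ∈ Z/1528Z is a unit iff gcd(a, 1528) = 1, so the number of units is φ(1528). φ is multiplicative, with φ(p^e) = p^e − p^(e−1). Factorise 1528 = 2^3 · 191. Then
  φ(1528) = (2^3 − 2^2) · (191 − 1) = 4 · 190 = 760.

Final answer: Z/1528Z has φ(1528) = 760 units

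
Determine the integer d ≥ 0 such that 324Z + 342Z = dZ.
(324, 342) = (18); d = 18

In the PID Z, (a, b) is generated by gcd(a, b). Compute gcd(342, 324) with the extended Euclidean algorithm, tracking rows (r, s, t) with s·342 + t·324 = r:
  row A: (342, 1, 0)   [1·342 + 0·324 = 342]
  row B: (324, 0, 1)   [0·342 + 1·324 = 324]
  342 = 1·324 + 18   → row C = row A − 1·row B = (18, 1, −1)   [check: 1·342 − 1·324 = 18]
  324 = 18·18 + 0   → remainder 0, stop. gcd = 18 (last nonzero row C).
So gcd(324, 342) = 18, with Bézout identity 1·342 − 1·324 = 18. Containment (⊇): the Bézout identity exhibits 18 as an element of (324, 342), giving (18) ⊆ (324, 342). Containment (⊆): since 18 | 324 and 18 | 342 (324 = 18·18, 342 = 18·19), every Z-linear combination of 324 and 342 is divisible by 18, so (324, 342) ⊆ (18). Therefore (324, 342) = (18), d = 18.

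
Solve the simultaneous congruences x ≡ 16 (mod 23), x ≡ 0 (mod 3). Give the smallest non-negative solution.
The moduli 23, 3 are pairwise coprime, so by the CRT there is a unique solution mod 23·3 = 69.
Solve by successive substitution. Start with x ≡ 16 (mod 23).
  Combine with x ≡ 0 (mod 3): write x = 16 + 23·t and require 16 + 23·t ≡ 0 (mod 3), i.e. 23·t ≡ 0 − 16 ≡ 2 (mod 3). Since 23^(−1) ≡ 2 (mod 3) (23 ≡ 2 (mod 3)), t ≡ 2·2 ≡ 1 (mod 3). So x ≡ 16 + 23·1 = 39 (mod 69).
Unique solution in [0, 69): x = 39.

Final answer: x ≡ 39 (mod 69); the representative in [0, 69) is 39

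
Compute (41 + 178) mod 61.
36

Reduce the summands first: 178 ≡ 56 (mod 61), so 41 + 178 ≡ 41 + 56 (mod 61). 41 + 56 = 97; 97 = 1·61 + 36, so (41 + 178) mod 61 = 36.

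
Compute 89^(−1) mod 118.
89^(−1) ≡ 61 (mod 118)

Apply the extended Euclidean algorithm to (118, 89), tracking rows (r, s, t) with s·118 + t·89 = r. Each division r_prev = q·r_cur + r_new produces the new row as (previous row) − q·(current row):
  row A: (118, 1, 0)   [1·118 + 0·89 = 118]
  row B: (89, 0, 1)   [0·118 + 1·89 = 89]
  118 = 1·89 + 29   → row C = row A − 1·row B = (29, 1, −1)   [check: 1·118 − 1·89 = 29]
  89 = 3·29 + 2   → row D = row B − 3·row C = (2, −3, 4)   [check: −3·118 + 4·89 = 2]
  29 = 14·2 + 1   → row E = row C − 14·row D = (1, 43, −57)   [check: 43·118 − 57·89 = 1]
  2 = 2·1 + 0   → remainder 0, stop. gcd = 1 (last nonzero row E).
The gcd is 1, so 89 is invertible mod 118. The last nonzero row gives 43·118 − 57·89 = 1, so t = −57. So 89^(−1) ≡ −57 ≡ 61 (mod 118). Verify: 89 · 61 = 5429 ≡ 1 (mod 118). ✓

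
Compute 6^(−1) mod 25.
Apply the extended Euclidean algorithm to (25, 6), tracking rows (r, s, t) with s·25 + t·6 = r. Each division r_prev = q·r_cur + r_new produces the new row as (previous row) − q·(current row):
  row A: (25, 1, 0)   [1·25 + 0·6 = 25]
  row B: (6, 0, 1)   [0·25 + 1·6 = 6]
  25 = 4·6 + 1   → row C = row A − 4·row B = (1, 1, −4)   [check: 1·25 − 4·6 = 1]
  6 = 6·1 + 0   → remainder 0, stop. gcd = 1 (last nonzero row C).
The gcd is 1, so 6 is invertible mod 25. The last nonzero row gives 1·25 − 4·6 = 1, so t = −4. So 6^(−1) ≡ −4 ≡ 21 (mod 25). Verify: 6 · 21 = 126 ≡ 1 (mod 25). ✓

Final answer: 6^(−1) ≡ 21 (mod 25)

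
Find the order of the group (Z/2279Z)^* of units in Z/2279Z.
|(Z/2279Z)^*| = 2184

(Z/2279Z)^* consists of the classes a with gcd(a, 2279) = 1, so its order is φ(2279). φ is multiplicative, with φ(p^e) = p^e − p^(e−1). Factorise 2279 = 43 · 53. Then
  φ(2279) = (43 − 1) · (53 − 1) = 42 · 52 = 2184.
Thus |(Z/2279Z)^*| = 2184.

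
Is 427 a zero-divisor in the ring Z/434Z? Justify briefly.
gcd(427, 434) = 7 > 1, so 427 is not a unit in Z/434Z. In Z/nZ every nonzero non-unit is a zero-divisor: explicitly, take b = 434/gcd = 62 ≠ 0 (mod 434); then 427·62 = 26474 = 61·434, i.e. 427·62 ≡ 0 (mod 434). So 427 is a zero-divisor.

Final answer: YES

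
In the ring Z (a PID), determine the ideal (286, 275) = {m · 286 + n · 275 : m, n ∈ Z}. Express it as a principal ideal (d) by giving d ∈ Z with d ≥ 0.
(286, 275) = (11); d = 11

In the PID Z, (a, b) is generated by gcd(a, b). Compute gcd(286, 275) with the extended Euclidean algorithm, tracking rows (r, s, t) with s·286 + t·275 = r:
  row A: (286, 1, 0)   [1·286 + 0·275 = 286]
  row B: (275, 0, 1)   [0·286 + 1·275 = 275]
  286 = 1·275 + 11   → row C = row A − 1·row B = (11, 1, −1)   [check: 1·286 − 1·275 = 11]
  275 = 25·11 + 0   → remainder 0, stop. gcd = 11 (last nonzero row C).
So gcd(286, 275) = 11, with Bézout identity 1·286 − 1·275 = 11. Containment (⊇): the Bézout identity exhibits 11 as an element of (286, 275), giving (11) ⊆ (286, 275). Containment (⊆): since 11 | 286 and 11 | 275 (286 = 11·26, 275 = 11·25), every Z-linear combination of 286 and 275 is divisible by 11, so (286, 275) ⊆ (11). Therefore (286, 275) = (11), d = 11.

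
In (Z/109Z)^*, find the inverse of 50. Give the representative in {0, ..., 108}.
50^(−1) ≡ 24 (mod 109)

Apply the extended Euclidean algorithm to (109, 50), tracking rows (r, s, t) with s·109 + t·50 = r. Each division r_prev = q·r_cur + r_new produces the new row as (previous row) − q·(current row):
  row A: (109, 1, 0)   [1·109 + 0·50 = 109]
  row B: (50, 0, 1)   [0·109 + 1·50 = 50]
  109 = 2·50 + 9   → row C = row A − 2·row B = (9, 1, −2)   [check: 1·109 − 2·50 = 9]
  50 = 5·9 + 5   → row D = row B − 5·row C = (5, −5, 11)   [check: −5·109 + 11·50 = 5]
  9 = 1·5 + 4   → row E = row C − 1·row D = (4, 6, −13)   [check: 6·109 − 13·50 = 4]
  5 = 1·4 + 1   → row F = row D − 1·row E = (1, −11, 24)   [check: −11·109 + 24·50 = 1]
  4 = 4·1 + 0   → remainder 0, stop. gcd = 1 (last nonzero row F).
The gcd is 1, so 50 is invertible mod 109. The last nonzero row gives −11·109 + 24·50 = 1, so t = 24. So 50^(−1) ≡ 24 (mod 109). Verify: 50 · 24 = 1200 ≡ 1 (mod 109). ✓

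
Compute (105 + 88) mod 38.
3

Reduce the summands first: 105 ≡ 29, 88 ≡ 12 (mod 38), so 105 + 88 ≡ 29 + 12 (mod 38). 29 + 12 = 41; 41 = 1·38 + 3, so (105 + 88) mod 38 = 3.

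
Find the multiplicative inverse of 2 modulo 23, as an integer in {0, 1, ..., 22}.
2^(−1) ≡ 12 (mod 23)

Apply the extended Euclidean algorithm to (23, 2), tracking rows (r, s, t) with s·23 + t·2 = r. Each division r_prev = q·r_cur + r_new produces the new row as (previous row) − q·(current row):
  row A: (23, 1, 0)   [1·23 + 0·2 = 23]
  row B: (2, 0, 1)   [0·23 + 1·2 = 2]
  23 = 11·2 + 1   → row C = row A − 11·row B = (1, 1, −11)   [check: 1·23 − 11·2 = 1]
  2 = 2·1 + 0   → remainder 0, stop. gcd = 1 (last nonzero row C).
The gcd is 1, so 2 is invertible mod 23. The last nonzero row gives 1·23 − 11·2 = 1, so t = −11. So 2^(−1) ≡ −11 ≡ 12 (mod 23). Verify: 2 · 12 = 24 ≡ 1 (mod 23). ✓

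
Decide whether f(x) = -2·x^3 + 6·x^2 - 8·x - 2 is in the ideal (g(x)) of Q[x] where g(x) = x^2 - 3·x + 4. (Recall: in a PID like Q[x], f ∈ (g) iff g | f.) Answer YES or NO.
In Q[x] the ideal (g) consists of all multiples of g, so f ∈ (g) iff g | f, i.e. iff the remainder of f on division by g is 0. Divide f by g (g is monic, so eliminate the leading term of the running remainder at each step):
  leading term -2·x^3: subtract (-2·x)·g(x) = -2·x^3 + 6·x^2 - 8·x, leaving -2
The remainder r(x) = -2 ≠ 0 (and deg r < deg g), so g ∤ f, i.e. f ∉ (g).

Final answer: NO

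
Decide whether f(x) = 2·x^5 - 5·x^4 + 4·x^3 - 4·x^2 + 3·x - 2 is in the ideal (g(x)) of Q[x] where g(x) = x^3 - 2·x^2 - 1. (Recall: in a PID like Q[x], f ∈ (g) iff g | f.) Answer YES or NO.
In Q[x] the ideal (g) consists of all multiples of g, so f ∈ (g) iff g | f, i.e. iff the remainder of f on division by g is 0. Divide f by g (g is monic, so eliminate the leading term of the running remainder at each step):
  leading term 2·x^5: subtract (2·x^2)·g(x) = 2·x^5 - 4·x^4 - 2·x^2, leaving -x^4 + 4·x^3 - 2·x^2 + 3·x - 2
  leading term -x^4: subtract (-x)·g(x) = -x^4 + 2·x^3 + x, leaving 2·x^3 - 2·x^2 + 2·x - 2
  leading term 2·x^3: subtract (2)·g(x) = 2·x^3 - 4·x^2 - 2, leaving 2·x^2 + 2·x
The remainder r(x) = 2·x^2 + 2·x ≠ 0 (and deg r < deg g), so g ∤ f, i.e. f ∉ (g).

Final answer: NO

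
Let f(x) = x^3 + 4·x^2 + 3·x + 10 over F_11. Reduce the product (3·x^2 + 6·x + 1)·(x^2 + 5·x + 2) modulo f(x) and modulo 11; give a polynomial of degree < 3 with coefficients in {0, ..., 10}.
Multiply as integer polynomials: a · b = 3·x^4 + 21·x^3 + 37·x^2 + 17·x + 2. Reducing coefficients mod 11: a · b ≡ 3·x^4 + 10·x^3 + 4·x^2 + 6·x + 2. Now divide by f(x) = x^3 + 4·x^2 + 3·x + 10 in F_11[x], eliminating the leading term at each step:
  leading term 3·x^4: subtract (3·x)·f(x) = 3·x^4 + x^3 + 9·x^2 + 8·x, leaving 9·x^3 + 6·x^2 + 9·x + 2 (coefficients mod 11)
  leading term 9·x^3: subtract (9)·f(x) = 9·x^3 + 3·x^2 + 5·x + 2, leaving 3·x^2 + 4·x (coefficients mod 11)
The degree is now < 3, so this is the remainder. Hence a · b ≡ 3·x^2 + 4·x in F_11[x]/(f).

Final answer: a · b ≡ 3·x^2 + 4·x (mod f(x))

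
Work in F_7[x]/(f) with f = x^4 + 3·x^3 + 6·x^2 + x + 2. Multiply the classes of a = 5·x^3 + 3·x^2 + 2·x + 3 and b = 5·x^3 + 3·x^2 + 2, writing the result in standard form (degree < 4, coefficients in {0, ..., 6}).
a · b ≡ 5·x^3 + 6·x + 5 (mod f(x))

Multiply as integer polynomials: a · b = 25·x^6 + 30·x^5 + 19·x^4 + 31·x^3 + 15·x^2 + 4·x + 6. Reducing coefficients mod 7: a · b ≡ 4·x^6 + 2·x^5 + 5·x^4 + 3·x^3 + x^2 + 4·x + 6. Now divide by f(x) = x^4 + 3·x^3 + 6·x^2 + x + 2 in F_7[x], eliminating the leading term at each step:
  leading term 4·x^6: subtract (4·x^2)·f(x) = 4·x^6 + 5·x^5 + 3·x^4 + 4·x^3 + x^2, leaving 4·x^5 + 2·x^4 + 6·x^3 + 4·x + 6 (coefficients mod 7)
  leading term 4·x^5: subtract (4·x)·f(x) = 4·x^5 + 5·x^4 + 3·x^3 + 4·x^2 + x, leaving 4·x^4 + 3·x^3 + 3·x^2 + 3·x + 6 (coefficients mod 7)
  leading term 4·x^4: subtract (4)·f(x) = 4·x^4 + 5·x^3 + 3·x^2 + 4·x + 1, leaving 5·x^3 + 6·x + 5 (coefficients mod 7)
The degree is now < 4, so this is the remainder. Hence a · b ≡ 5·x^3 + 6·x + 5 in F_7[x]/(f).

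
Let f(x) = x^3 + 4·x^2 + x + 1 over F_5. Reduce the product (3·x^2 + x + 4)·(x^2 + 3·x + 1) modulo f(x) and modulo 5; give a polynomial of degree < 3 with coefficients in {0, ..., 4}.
Multiply as integer polynomials: a · b = 3·x^4 + 10·x^3 + 10·x^2 + 13·x + 4. Reducing coefficients mod 5: a · b ≡ 3·x^4 + 3·x + 4. Now divide by f(x) = x^3 + 4·x^2 + x + 1 in F_5[x], eliminating the leading term at each step:
  leading term 3·x^4: subtract (3·x)·f(x) = 3·x^4 + 2·x^3 + 3·x^2 + 3·x, leaving 3·x^3 + 2·x^2 + 4 (coefficients mod 5)
  leading term 3·x^3: subtract (3)·f(x) = 3·x^3 + 2·x^2 + 3·x + 3, leaving 2·x + 1 (coefficients mod 5)
The degree is now < 3, so this is the remainder. Hence a · b ≡ 2·x + 1 in F_5[x]/(f).

Final answer: a · b ≡ 2·x + 1 (mod f(x))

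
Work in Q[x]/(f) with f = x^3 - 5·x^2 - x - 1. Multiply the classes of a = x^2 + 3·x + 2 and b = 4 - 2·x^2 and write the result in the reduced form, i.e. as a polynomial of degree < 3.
a · b ≡ -82·x^2 - 6·x - 8 (mod f(x))

First multiply in Q[x] without reducing: a · b = -2·x^4 - 6·x^3 + 12·x + 8. Now divide by f(x) = x^3 - 5·x^2 - x - 1, eliminating the leading term at each step:
  leading term -2·x^4: subtract (-2·x)·f(x) = -2·x^4 + 10·x^3 + 2·x^2 + 2·x, leaving -16·x^3 - 2·x^2 + 10·x + 8
  leading term -16·x^3: subtract (-16)·f(x) = -16·x^3 + 80·x^2 + 16·x + 16, leaving -82·x^2 - 6·x - 8
The degree is now < 3, so this is the remainder. Hence a · b ≡ -82·x^2 - 6·x - 8 in Q[x]/(f).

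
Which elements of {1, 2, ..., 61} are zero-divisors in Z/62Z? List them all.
nonzero zero-divisors of Z/62Z = {2, 4, 6, 8, 10, 12, 14, 16, 18, 20, 22, 24, 26, 28, 30, 31, 32, 34, 36, 38, 40, 42, 44, 46, 48, 50, 52, 54, 56, 58, 60}

An element a ∈ Z/62Z (with a ≠ 0) is a zero-divisor iff gcd(a, 62) > 1 (because a is a unit precisely when gcd(a, n) = 1, and in Z/nZ every nonzero, non-unit element is a zero-divisor). Scan a = 1, ..., 61 and keep those with gcd(a, 62) > 1:
  gcd(2, 62) = 2, gcd(4, 62) = 2, gcd(6, 62) = 2, gcd(8, 62) = 2, gcd(10, 62) = 2, gcd(12, 62) = 2, gcd(14, 62) = 2, gcd(16, 62) = 2, gcd(18, 62) = 2, gcd(20, 62) = 2, gcd(22, 62) = 2, gcd(24, 62) = 2, gcd(26, 62) = 2, gcd(28, 62) = 2, gcd(30, 62) = 2, gcd(31, 62) = 31, gcd(32, 62) = 2, gcd(34, 62) = 2, gcd(36, 62) = 2, gcd(38, 62) = 2, gcd(40, 62) = 2, gcd(42, 62) = 2, gcd(44, 62) = 2, gcd(46, 62) = 2, gcd(48, 62) = 2, gcd(50, 62) = 2, gcd(52, 62) = 2, gcd(54, 62) = 2, gcd(56, 62) = 2, gcd(58, 62) = 2, gcd(60, 62) = 2.
All other a ∈ {1, ..., 61} have gcd(a, 62) = 1 and are units. So the nonzero zero-divisors are exactly the 31 values of a appearing in this scan.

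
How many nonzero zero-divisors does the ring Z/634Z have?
In Z/634Z each nonzero element is either a unit (gcd with 634 is 1) or a zero-divisor (gcd > 1). The number of units is φ(634): factorise 634 = 2 · 317, so φ(634) = (2 − 1) · (317 − 1) = 1 · 316 = 316. The nonzero elements number 634 − 1 = 633. Hence the nonzero zero-divisors number 633 − 316 = 317.

Final answer: Z/634Z has 317 nonzero zero-divisors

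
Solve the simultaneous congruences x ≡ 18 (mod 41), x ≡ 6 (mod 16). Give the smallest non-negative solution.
The moduli 41, 16 are pairwise coprime, so by the CRT there is a unique solution mod 41·16 = 656.
Solve by successive substitution. Start with x ≡ 18 (mod 41).
  Combine with x ≡ 6 (mod 16): write x = 18 + 41·t and require 18 + 41·t ≡ 6 (mod 16), i.e. 41·t ≡ 6 − 18 ≡ 4 (mod 16). Since 41^(−1) ≡ 9 (mod 16) (41 ≡ 9 (mod 16)), t ≡ 9·4 ≡ 4 (mod 16). So x ≡ 18 + 41·4 = 182 (mod 656).
Unique solution in [0, 656): x = 182.

Final answer: x ≡ 182 (mod 656); the representative in [0, 656) is 182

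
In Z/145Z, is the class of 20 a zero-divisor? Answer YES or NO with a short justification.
YES

gcd(20, 145) = 5 > 1, so 20 is not a unit in Z/145Z. In Z/nZ every nonzero non-unit is a zero-divisor: explicitly, take b = 145/gcd = 29 ≠ 0 (mod 145); then 20·29 = 580 = 4·145, i.e. 20·29 ≡ 0 (mod 145). So 20 is a zero-divisor.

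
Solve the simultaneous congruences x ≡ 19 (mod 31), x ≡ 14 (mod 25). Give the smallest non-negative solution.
x ≡ 639 (mod 775); the representative in [0, 775) is 639

The moduli 31, 25 are pairwise coprime, so by the CRT there is a unique solution mod 31·25 = 775.
Solve by successive substitution. Start with x ≡ 19 (mod 31).
  Combine with x ≡ 14 (mod 25): write x = 19 + 31·t and require 19 + 31·t ≡ 14 (mod 25), i.e. 31·t ≡ 14 − 19 ≡ 20 (mod 25). Since 31^(−1) ≡ 21 (mod 25) (31 ≡ 6 (mod 25)), t ≡ 21·20 ≡ 20 (mod 25). So x ≡ 19 + 31·20 = 639 (mod 775).
Unique solution in [0, 775): x = 639.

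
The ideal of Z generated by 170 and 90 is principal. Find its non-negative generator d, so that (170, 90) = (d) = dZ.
In the PID Z, (a, b) is generated by gcd(a, b). Compute gcd(170, 90) with the extended Euclidean algorithm, tracking rows (r, s, t) with s·170 + t·90 = r:
  row A: (170, 1, 0)   [1·170 + 0·90 = 170]
  row B: (90, 0, 1)   [0·170 + 1·90 = 90]
  170 = 1·90 + 80   → row C = row A − 1·row B = (80, 1, −1)   [check: 1·170 − 1·90 = 80]
  90 = 1·80 + 10   → row D = row B − 1·row C = (10, −1, 2)   [check: −1·170 + 2·90 = 10]
  80 = 8·10 + 0   → remainder 0, stop. gcd = 10 (last nonzero row D).
So gcd(170, 90) = 10, with Bézout identity −1·170 + 2·90 = 10. Containment (⊇): the Bézout identity exhibits 10 as an element of (170, 90), giving (10) ⊆ (170, 90). Containment (⊆): since 10 | 170 and 10 | 90 (170 = 10·17, 90 = 10·9), every Z-linear combination of 170 and 90 is divisible by 10, so (170, 90) ⊆ (10). Therefore (170, 90) = (10), d = 10.

Final answer: (170, 90) = (10); d = 10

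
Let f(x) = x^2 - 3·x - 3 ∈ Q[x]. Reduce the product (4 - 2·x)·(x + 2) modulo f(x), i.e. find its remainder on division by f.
First multiply in Q[x] without reducing: a · b = 8 - 2·x^2. Now divide by f(x) = x^2 - 3·x - 3, eliminating the leading term at each step:
  leading term -2·x^2: subtract (-2)·f(x) = -2·x^2 + 6·x + 6, leaving 2 - 6·x
The degree is now < 2, so this is the remainder. Hence a · b ≡ 2 - 6·x in Q[x]/(f).

Final answer: a · b ≡ 2 - 6·x (mod f(x))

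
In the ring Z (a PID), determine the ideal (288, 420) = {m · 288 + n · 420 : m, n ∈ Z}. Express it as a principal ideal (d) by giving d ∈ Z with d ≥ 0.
(288, 420) = (12); d = 12

In the PID Z, (a, b) is generated by gcd(a, b). Compute gcd(420, 288) with the extended Euclidean algorithm, tracking rows (r, s, t) with s·420 + t·288 = r:
  row A: (420, 1, 0)   [1·420 + 0·288 = 420]
  row B: (288, 0, 1)   [0·420 + 1·288 = 288]
  420 = 1·288 + 132   → row C = row A − 1·row B = (132, 1, −1)   [check: 1·420 − 1·288 = 132]
  288 = 2·132 + 24   → row D = row B − 2·row C = (24, −2, 3)   [check: −2·420 + 3·288 = 24]
  132 = 5·24 + 12   → row E = row C − 5·row D = (12, 11, −16)   [check: 11·420 − 16·288 = 12]
  24 = 2·12 + 0   → remainder 0, stop. gcd = 12 (last nonzero row E).
So gcd(288, 420) = 12, with Bézout identity 11·420 − 16·288 = 12. Containment (⊇): the Bézout identity exhibits 12 as an element of (288, 420), giving (12) ⊆ (288, 420). Containment (⊆): since 12 | 288 and 12 | 420 (288 = 12·24, 420 = 12·35), every Z-linear combination of 288 and 420 is divisible by 12, so (288, 420) ⊆ (12). Therefore (288, 420) = (12), d = 12.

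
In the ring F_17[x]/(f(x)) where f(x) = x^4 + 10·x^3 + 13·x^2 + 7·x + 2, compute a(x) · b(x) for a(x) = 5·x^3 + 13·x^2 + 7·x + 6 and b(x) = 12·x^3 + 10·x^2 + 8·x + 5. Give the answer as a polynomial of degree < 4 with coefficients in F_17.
a · b ≡ 5·x^3 + 2·x^2 + 8·x + 2 (mod f(x))

Multiply as integer polynomials: a · b = 60·x^6 + 206·x^5 + 254·x^4 + 271·x^3 + 181·x^2 + 83·x + 30. Reducing coefficients mod 17: a · b ≡ 9·x^6 + 2·x^5 + 16·x^4 + 16·x^3 + 11·x^2 + 15·x + 13. Now divide by f(x) = x^4 + 10·x^3 + 13·x^2 + 7·x + 2 in F_17[x], eliminating the leading term at each step:
  leading term 9·x^6: subtract (9·x^2)·f(x) = 9·x^6 + 5·x^5 + 15·x^4 + 12·x^3 + x^2, leaving 14·x^5 + x^4 + 4·x^3 + 10·x^2 + 15·x + 13 (coefficients mod 17)
  leading term 14·x^5: subtract (14·x)·f(x) = 14·x^5 + 4·x^4 + 12·x^3 + 13·x^2 + 11·x, leaving 14·x^4 + 9·x^3 + 14·x^2 + 4·x + 13 (coefficients mod 17)
  leading term 14·x^4: subtract (14)·f(x) = 14·x^4 + 4·x^3 + 12·x^2 + 13·x + 11, leaving 5·x^3 + 2·x^2 + 8·x + 2 (coefficients mod 17)
The degree is now < 4, so this is the remainder. Hence a · b ≡ 5·x^3 + 2·x^2 + 8·x + 2 in F_17[x]/(f).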